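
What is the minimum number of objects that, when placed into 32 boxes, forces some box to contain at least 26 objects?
n = (26 − 1)·32 + 1 = 801

By the generalised pigeonhole principle, to guarantee some box contains ≥ r objects we need more than (r − 1) · k objects total. Threshold: n = (r − 1) · k + 1. With r = 26 and k = 32: n = 25 · 32 + 1 = 800 + 1 = 801. For n = 800 = 25 · 32, we can put exactly 25 objects in every box, avoiding 26 in any single one — so 801 is tight.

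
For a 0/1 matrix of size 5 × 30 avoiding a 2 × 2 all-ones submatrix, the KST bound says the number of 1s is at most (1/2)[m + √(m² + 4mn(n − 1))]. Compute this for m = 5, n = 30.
z(5, 30; 2, 2) ≤ (1/2)[5 + √(5² + 4·5·30·29)] = (1/2)[5 + √17425] = 68.5019

Kővári–Sós–Turán: let r_1, ..., r_5 be the row sums and z = Σ r_i the total number of 1s. Each pair of columns can share at most one row with both entries 1 (else a 2×2 all-ones block appears), so Σ_i C(r_i, 2) ≤ C(30, 2) = 435. By convexity Σ_i C(r_i, 2) ≥ 5·C(z/5, 2) = z(z − 5)/(2·5), giving z² − 5z − 5·30·29 ≤ 0 and hence z ≤ (1/2)[5 + √(25 + 4·4350)] = (1/2)[5 + √17425] ≈ (1/2)(5 + 132.0038) = 68.5019.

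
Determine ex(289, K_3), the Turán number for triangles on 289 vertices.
ex(289, K_3) = ⌊289^2/4⌋ = 20880

Mantel (1907): a triangle-free graph on n vertices has at most ⌊n^2/4⌋ edges, with equality for the complete bipartite graph K_{⌊n/2⌋, ⌈n/2⌉}. For n = 289: ⌊289^2/4⌋ = ⌊83521/4⌋ = 20880. The extremal graph is K_{144, 145}, which has 144·145 = 20880 edges.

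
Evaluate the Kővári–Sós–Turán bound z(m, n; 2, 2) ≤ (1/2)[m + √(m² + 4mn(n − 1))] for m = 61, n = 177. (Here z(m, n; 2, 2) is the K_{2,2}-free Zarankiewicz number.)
z(61, 177; 2, 2) ≤ (1/2)[61 + √(61² + 4·61·177·176)] = (1/2)[61 + √7604809] = 1409.3409

Kővári–Sós–Turán: let r_1, ..., r_61 be the row sums and z = Σ r_i the total number of 1s. Each pair of columns can share at most one row with both entries 1 (else a 2×2 all-ones block appears), so Σ_i C(r_i, 2) ≤ C(177, 2) = 15576. By convexity Σ_i C(r_i, 2) ≥ 61·C(z/61, 2) = z(z − 61)/(2·61), giving z² − 61z − 61·177·176 ≤ 0 and hence z ≤ (1/2)[61 + √(3721 + 4·1900272)] = (1/2)[61 + √7604809] ≈ (1/2)(61 + 2757.6818) = 1409.3409.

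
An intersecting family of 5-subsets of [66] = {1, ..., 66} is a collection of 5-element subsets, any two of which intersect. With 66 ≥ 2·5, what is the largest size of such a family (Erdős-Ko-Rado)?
max |F| = C(65, 4) = 677040

Erdős-Ko-Rado (1961): when n ≥ 2k, max |F| = C(n−1, k−1). The bound is attained by the star {A : i ∈ A} for any fixed i ∈ [n]. Here C(66−1, 5−1) = C(65, 4) = 677040.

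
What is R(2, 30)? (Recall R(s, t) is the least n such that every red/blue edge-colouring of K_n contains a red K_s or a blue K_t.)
R(2, 30) = 30

R(2, k) = k for all k ≥ 2: in a 2-colouring of K_k, either some edge is red (a red K_2) or all edges are blue (a blue K_k). And K_{29} coloured all-blue has no blue K_30, so R(2, 30) > 29. Hence R(2, 30) = 30.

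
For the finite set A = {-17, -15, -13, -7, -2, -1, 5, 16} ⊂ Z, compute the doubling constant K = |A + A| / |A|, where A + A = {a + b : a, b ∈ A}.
K = |A + A| / |A| = 31/8

Enumerate A + A = {a + b : a, b ∈ A}. With |A| = 8, there are |A|^2 = 64 ordered sum pairs; collecting distinct values, A + A = {-34, -32, -30, -28, -26, -24, -22, -20, -19, -18, -17, -16, -15, -14, -12, -10, -9, -8, -4, -3, -2, -1, 1, 3, 4, 9, 10, 14, 15, 21, 32}, so |A + A| = 31. Thus K = 31/8. For comparison, the minimum possible |A + A| over all 8-element sets is 2·8 − 1 = 15 (so min K = 15/8), attained only by arithmetic progressions.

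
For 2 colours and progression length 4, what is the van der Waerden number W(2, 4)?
W(2, 4) = 35

This is a classical value, W(2, 4) = 35, established by combining an explicit 2-colouring of {1, ..., 34} with no monochromatic 4-AP (giving the lower bound W(2, 4) > 34) and a finite case analysis / exhaustive computer search showing every 2-colouring of {1, ..., 35} has such an AP.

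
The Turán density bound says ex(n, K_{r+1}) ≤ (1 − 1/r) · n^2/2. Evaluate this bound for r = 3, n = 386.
Turán density bound = (2/3) · 386^2/2 = 148996/3 ≈ 49665.3333

Turán's theorem: ex(n, K_{r+1}) is achieved by the complete r-partite Turán graph T(n, r) with parts as balanced as possible, and is at most (1 − 1/r) · n^2/2. For r = 3, n = 386: the density bound is (2/3) · 148996/2 = 148996/3 ≈ 49665.3333. The integer-valued extremum is e(T(386, 3)) = 49665, which is strictly less than the density bound 148996/3 since 3 ∤ 386 (the parts of T(386, 3) cannot all be equal).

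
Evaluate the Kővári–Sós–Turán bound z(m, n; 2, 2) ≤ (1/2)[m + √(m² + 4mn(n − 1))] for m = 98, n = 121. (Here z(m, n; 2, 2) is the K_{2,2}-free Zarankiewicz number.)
z(98, 121; 2, 2) ≤ (1/2)[98 + √(98² + 4·98·121·120)] = (1/2)[98 + √5701444] = 1242.8848

Kővári–Sós–Turán: let r_1, ..., r_98 be the row sums and z = Σ r_i the total number of 1s. Each pair of columns can share at most one row with both entries 1 (else a 2×2 all-ones block appears), so Σ_i C(r_i, 2) ≤ C(121, 2) = 7260. By convexity Σ_i C(r_i, 2) ≥ 98·C(z/98, 2) = z(z − 98)/(2·98), giving z² − 98z − 98·121·120 ≤ 0 and hence z ≤ (1/2)[98 + √(9604 + 4·1422960)] = (1/2)[98 + √5701444] ≈ (1/2)(98 + 2387.7697) = 1242.8848.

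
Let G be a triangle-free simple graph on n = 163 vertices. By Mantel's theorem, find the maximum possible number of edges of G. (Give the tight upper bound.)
ex(163, K_3) = ⌊163^2/4⌋ = 6642

Mantel (1907): a triangle-free graph on n vertices has at most ⌊n^2/4⌋ edges, with equality for the complete bipartite graph K_{⌊n/2⌋, ⌈n/2⌉}. For n = 163: ⌊163^2/4⌋ = ⌊26569/4⌋ = 6642. The extremal graph is K_{81, 82}, which has 81·82 = 6642 edges.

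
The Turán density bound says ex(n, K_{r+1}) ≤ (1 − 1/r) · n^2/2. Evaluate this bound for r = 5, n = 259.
Turán density bound = (4/5) · 259^2/2 = 134162/5 ≈ 26832.4

Turán's theorem: ex(n, K_{r+1}) is achieved by the complete r-partite Turán graph T(n, r) with parts as balanced as possible, and is at most (1 − 1/r) · n^2/2. For r = 5, n = 259: the density bound is (4/5) · 67081/2 = 134162/5 ≈ 26832.4. The integer-valued extremum is e(T(259, 5)) = 26832, which is strictly less than the density bound 134162/5 since 5 ∤ 259 (the parts of T(259, 5) cannot all be equal).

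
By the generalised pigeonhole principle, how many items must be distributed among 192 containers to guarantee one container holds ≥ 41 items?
n = (41 − 1)·192 + 1 = 7681

By the generalised pigeonhole principle, to guarantee some box contains ≥ r objects we need more than (r − 1) · k objects total. Threshold: n = (r − 1) · k + 1. With r = 41 and k = 192: n = 40 · 192 + 1 = 7680 + 1 = 7681. For n = 7680 = 40 · 192, we can put exactly 40 objects in every box, avoiding 41 in any single one — so 7681 is tight.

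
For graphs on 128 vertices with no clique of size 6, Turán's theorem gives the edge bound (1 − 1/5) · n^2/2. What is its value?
Turán density bound = (4/5) · 128^2/2 = 32768/5 ≈ 6553.6

Turán's theorem: ex(n, K_{r+1}) is achieved by the complete r-partite Turán graph T(n, r) with parts as balanced as possible, and is at most (1 − 1/r) · n^2/2. For r = 5, n = 128: the density bound is (4/5) · 16384/2 = 32768/5 ≈ 6553.6. The integer-valued extremum is e(T(128, 5)) = 6553, which is strictly less than the density bound 32768/5 since 5 ∤ 128 (the parts of T(128, 5) cannot all be equal).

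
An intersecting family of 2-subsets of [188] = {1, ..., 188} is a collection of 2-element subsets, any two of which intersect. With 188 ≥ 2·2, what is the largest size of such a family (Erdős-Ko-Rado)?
max |F| = C(187, 1) = 187

The Erdős-Ko-Rado theorem states: for n ≥ 2k, an intersecting family of k-subsets of an n-element set has size at most C(n − 1, k − 1), with equality for 'star' families {A ⊆ [n] : |A| = k, i ∈ A} (fix an element i). For n = 188, k = 2: C(187, 1) = 187.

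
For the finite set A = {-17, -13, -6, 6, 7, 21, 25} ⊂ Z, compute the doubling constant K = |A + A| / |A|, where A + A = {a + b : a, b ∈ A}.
K = |A + A| / |A| = 26/7

Enumerate A + A = {a + b : a, b ∈ A}. With |A| = 7, there are |A|^2 = 49 ordered sum pairs; collecting distinct values, A + A = {-34, -30, -26, -23, -19, -12, -11, -10, -7, -6, 0, 1, 4, 8, 12, 13, 14, 15, 19, 27, 28, 31, 32, 42, 46, 50}, so |A + A| = 26. Thus K = 26/7. For comparison, the minimum possible |A + A| over all 7-element sets is 2·7 − 1 = 13 (so min K = 13/7), attained only by arithmetic progressions.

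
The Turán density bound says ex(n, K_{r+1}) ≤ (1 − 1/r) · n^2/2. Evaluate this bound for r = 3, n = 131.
Turán density bound = (2/3) · 131^2/2 = 17161/3 ≈ 5720.3333

Turán's theorem: ex(n, K_{r+1}) is achieved by the complete r-partite Turán graph T(n, r) with parts as balanced as possible, and is at most (1 − 1/r) · n^2/2. For r = 3, n = 131: the density bound is (2/3) · 17161/2 = 17161/3 ≈ 5720.3333. The integer-valued extremum is e(T(131, 3)) = 5720, which is strictly less than the density bound 17161/3 since 3 ∤ 131 (the parts of T(131, 3) cannot all be equal).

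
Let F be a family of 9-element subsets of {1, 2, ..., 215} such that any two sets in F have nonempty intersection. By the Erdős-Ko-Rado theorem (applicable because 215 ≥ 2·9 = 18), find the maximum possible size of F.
max |F| = C(214, 8) = 95563144300338

The Erdős-Ko-Rado theorem states: for n ≥ 2k, an intersecting family of k-subsets of an n-element set has size at most C(n − 1, k − 1), with equality for 'star' families {A ⊆ [n] : |A| = k, i ∈ A} (fix an element i). For n = 215, k = 9: C(214, 8) = 95563144300338.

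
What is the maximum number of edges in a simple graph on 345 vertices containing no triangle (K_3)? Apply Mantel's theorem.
ex(345, K_3) = ⌊345^2/4⌋ = 29756

Mantel (1907): a triangle-free graph on n vertices has at most ⌊n^2/4⌋ edges, with equality for the complete bipartite graph K_{⌊n/2⌋, ⌈n/2⌉}. For n = 345: ⌊345^2/4⌋ = ⌊119025/4⌋ = 29756. The extremal graph is K_{172, 173}, which has 172·173 = 29756 edges.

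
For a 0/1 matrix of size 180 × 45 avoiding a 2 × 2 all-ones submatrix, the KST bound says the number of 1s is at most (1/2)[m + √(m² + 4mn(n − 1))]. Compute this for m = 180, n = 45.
z(180, 45; 2, 2) ≤ (1/2)[180 + √(180² + 4·180·45·44)] = (1/2)[180 + √1458000] = 693.7384

Kővári–Sós–Turán: let r_1, ..., r_180 be the row sums and z = Σ r_i the total number of 1s. Each pair of columns can share at most one row with both entries 1 (else a 2×2 all-ones block appears), so Σ_i C(r_i, 2) ≤ C(45, 2) = 990. By convexity Σ_i C(r_i, 2) ≥ 180·C(z/180, 2) = z(z − 180)/(2·180), giving z² − 180z − 180·45·44 ≤ 0 and hence z ≤ (1/2)[180 + √(32400 + 4·356400)] = (1/2)[180 + √1458000] ≈ (1/2)(180 + 1207.4767) = 693.7384.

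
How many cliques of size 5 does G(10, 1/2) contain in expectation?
E[# K_5] = C(10, 5) · (1/2)^C(5, 2) = 252 / 2^10 = 63/256 ≈ 0.246094

For each 5-subset S of vertices (there are C(10, 5) = 252 such S), let X_S = 1 if S induces a K_5 (all C(5, 2) = 10 edges present). Then P(X_S = 1) = (1/2)^10 = 1/1024. By linearity of expectation, E[# K_5] = C(10, 5) · (1/2)^10 = 252 / 1024 = 63/256 ≈ 0.246094.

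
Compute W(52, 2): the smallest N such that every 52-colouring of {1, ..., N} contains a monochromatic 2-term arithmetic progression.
W(52, 2) = 52 + 1 = 53

A 2-term AP is any pair of integers, so a monochromatic 2-AP exists iff some colour is used at least twice. With 52 colours, the colouring i ↦ i on {1, ..., 52} uses each colour once, avoiding any monochromatic pair, so W(52, 2) > 52. For {1, ..., 53}, pigeonhole forces two integers of the same colour, which form a monochromatic 2-AP. Hence W(52, 2) = 53.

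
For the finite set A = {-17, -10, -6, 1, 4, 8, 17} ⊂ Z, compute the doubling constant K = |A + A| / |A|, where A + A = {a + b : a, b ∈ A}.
K = |A + A| / |A| = 24/7

Enumerate A + A = {a + b : a, b ∈ A}. With |A| = 7, there are |A|^2 = 49 ordered sum pairs; collecting distinct values, A + A = {-34, -27, -23, -20, -16, -13, -12, -9, -6, -5, -2, 0, 2, 5, 7, 8, 9, 11, 12, 16, 18, 21, 25, 34}, so |A + A| = 24. Thus K = 24/7. For comparison, the minimum possible |A + A| over all 7-element sets is 2·7 − 1 = 13 (so min K = 13/7), attained only by arithmetic progressions.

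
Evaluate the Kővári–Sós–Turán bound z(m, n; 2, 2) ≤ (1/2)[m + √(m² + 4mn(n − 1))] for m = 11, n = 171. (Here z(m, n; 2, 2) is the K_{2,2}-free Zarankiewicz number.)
z(11, 171; 2, 2) ≤ (1/2)[11 + √(11² + 4·11·171·170)] = (1/2)[11 + √1279201] = 571.0088

Kővári–Sós–Turán: let r_1, ..., r_11 be the row sums and z = Σ r_i the total number of 1s. Each pair of columns can share at most one row with both entries 1 (else a 2×2 all-ones block appears), so Σ_i C(r_i, 2) ≤ C(171, 2) = 14535. By convexity Σ_i C(r_i, 2) ≥ 11·C(z/11, 2) = z(z − 11)/(2·11), giving z² − 11z − 11·171·170 ≤ 0 and hence z ≤ (1/2)[11 + √(121 + 4·319770)] = (1/2)[11 + √1279201] ≈ (1/2)(11 + 1131.0177) = 571.0088.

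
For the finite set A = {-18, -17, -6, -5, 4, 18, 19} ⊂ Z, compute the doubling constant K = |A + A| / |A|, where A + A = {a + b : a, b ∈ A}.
K = |A + A| / |A| = 25/7

Enumerate A + A = {a + b : a, b ∈ A}. With |A| = 7, there are |A|^2 = 49 ordered sum pairs; collecting distinct values, A + A = {-36, -35, -34, -24, -23, -22, -14, -13, -12, -11, -10, -2, -1, 0, 1, 2, 8, 12, 13, 14, 22, 23, 36, 37, 38}, so |A + A| = 25. Thus K = 25/7. For comparison, the minimum possible |A + A| over all 7-element sets is 2·7 − 1 = 13 (so min K = 13/7), attained only by arithmetic progressions.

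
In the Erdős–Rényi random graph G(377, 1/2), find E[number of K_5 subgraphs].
E[# K_5] = C(377, 5) · (1/2)^C(5, 2) = 61795898450 / 2^10 = 30897949225/512 ≈ 60347557.080078

For each 5-subset S of vertices (there are C(377, 5) = 61795898450 such S), let X_S = 1 if S induces a K_5 (all C(5, 2) = 10 edges present). Then P(X_S = 1) = (1/2)^10 = 1/1024. By linearity of expectation, E[# K_5] = C(377, 5) · (1/2)^10 = 61795898450 / 1024 = 30897949225/512 ≈ 60347557.080078.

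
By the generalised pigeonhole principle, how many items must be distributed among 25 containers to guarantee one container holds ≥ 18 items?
n = (18 − 1)·25 + 1 = 426

By the generalised pigeonhole principle, to guarantee some box contains ≥ r objects we need more than (r − 1) · k objects total. Threshold: n = (r − 1) · k + 1. With r = 18 and k = 25: n = 17 · 25 + 1 = 425 + 1 = 426. For n = 425 = 17 · 25, we can put exactly 17 objects in every box, avoiding 18 in any single one — so 426 is tight.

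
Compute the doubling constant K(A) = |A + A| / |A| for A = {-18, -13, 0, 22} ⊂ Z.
K = |A + A| / |A| = 10/4 = 5/2

Enumerate A + A = {a + b : a, b ∈ A}. With |A| = 4, there are |A|^2 = 16 ordered sum pairs; collecting distinct values, A + A = {-36, -31, -26, -18, -13, 0, 4, 9, 22, 44}, so |A + A| = 10. Thus K = 10/4 = 5/2. For comparison, the minimum possible |A + A| over all 4-element sets is 2·4 − 1 = 7 (so min K = 7/4), attained only by arithmetic progressions.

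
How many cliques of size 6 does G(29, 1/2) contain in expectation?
E[# K_6] = C(29, 6) · (1/2)^C(6, 2) = 475020 / 2^15 = 118755/8192 ≈ 14.496460

For each 6-subset S of vertices (there are C(29, 6) = 475020 such S), let X_S = 1 if S induces a K_6 (all C(6, 2) = 15 edges present). Then P(X_S = 1) = (1/2)^15 = 1/32768. By linearity of expectation, E[# K_6] = C(29, 6) · (1/2)^15 = 475020 / 32768 = 118755/8192 ≈ 14.496460.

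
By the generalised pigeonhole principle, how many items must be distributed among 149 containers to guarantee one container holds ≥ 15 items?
n = (15 − 1)·149 + 1 = 2087

By the generalised pigeonhole principle, to guarantee some box contains ≥ r objects we need more than (r − 1) · k objects total. Threshold: n = (r − 1) · k + 1. With r = 15 and k = 149: n = 14 · 149 + 1 = 2086 + 1 = 2087. For n = 2086 = 14 · 149, we can put exactly 14 objects in every box, avoiding 15 in any single one — so 2087 is tight.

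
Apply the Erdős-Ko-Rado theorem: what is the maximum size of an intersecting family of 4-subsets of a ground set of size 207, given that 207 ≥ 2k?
max |F| = C(206, 3) = 1435820

The Erdős-Ko-Rado theorem states: for n ≥ 2k, an intersecting family of k-subsets of an n-element set has size at most C(n − 1, k − 1), with equality for 'star' families {A ⊆ [n] : |A| = k, i ∈ A} (fix an element i). For n = 207, k = 4: C(206, 3) = 1435820.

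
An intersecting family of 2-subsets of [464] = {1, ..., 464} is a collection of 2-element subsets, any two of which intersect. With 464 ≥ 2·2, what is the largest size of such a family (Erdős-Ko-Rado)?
max |F| = C(463, 1) = 463

Erdős-Ko-Rado (1961): when n ≥ 2k, max |F| = C(n−1, k−1). The bound is attained by the star {A : i ∈ A} for any fixed i ∈ [n]. Here C(464−1, 2−1) = C(463, 1) = 463.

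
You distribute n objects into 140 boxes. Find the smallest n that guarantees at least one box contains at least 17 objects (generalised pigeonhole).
n = (17 − 1)·140 + 1 = 2241

By the generalised pigeonhole principle, to guarantee some box contains ≥ r objects we need more than (r − 1) · k objects total. Threshold: n = (r − 1) · k + 1. With r = 17 and k = 140: n = 16 · 140 + 1 = 2240 + 1 = 2241. For n = 2240 = 16 · 140, we can put exactly 16 objects in every box, avoiding 17 in any single one — so 2241 is tight.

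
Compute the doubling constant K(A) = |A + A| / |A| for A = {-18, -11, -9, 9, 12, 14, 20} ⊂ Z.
K = |A + A| / |A| = 27/7

Enumerate A + A = {a + b : a, b ∈ A}. With |A| = 7, there are |A|^2 = 49 ordered sum pairs; collecting distinct values, A + A = {-36, -29, -27, -22, -20, -18, -9, -6, -4, -2, 0, 1, 2, 3, 5, 9, 11, 18, 21, 23, 24, 26, 28, 29, 32, 34, 40}, so |A + A| = 27. Thus K = 27/7. For comparison, the minimum possible |A + A| over all 7-element sets is 2·7 − 1 = 13 (so min K = 13/7), attained only by arithmetic progressions.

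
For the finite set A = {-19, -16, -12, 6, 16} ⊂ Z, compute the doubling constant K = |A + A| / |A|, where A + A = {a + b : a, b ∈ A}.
K = |A + A| / |A| = 15/5 = 3

Enumerate A + A = {a + b : a, b ∈ A}. With |A| = 5, there are |A|^2 = 25 ordered sum pairs; collecting distinct values, A + A = {-38, -35, -32, -31, -28, -24, -13, -10, -6, -3, 0, 4, 12, 22, 32}, so |A + A| = 15. Thus K = 15/5 = 3. For comparison, the minimum possible |A + A| over all 5-element sets is 2·5 − 1 = 9 (so min K = 9/5), attained only by arithmetic progressions.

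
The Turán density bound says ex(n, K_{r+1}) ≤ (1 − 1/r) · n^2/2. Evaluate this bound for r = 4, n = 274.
Turán density bound = (3/4) · 274^2/2 = 56307/2 ≈ 28153.5

Turán's theorem: ex(n, K_{r+1}) is achieved by the complete r-partite Turán graph T(n, r) with parts as balanced as possible, and is at most (1 − 1/r) · n^2/2. For r = 4, n = 274: the density bound is (3/4) · 75076/2 = 56307/2 ≈ 28153.5. The integer-valued extremum is e(T(274, 4)) = 28153, which is strictly less than the density bound 56307/2 since 4 ∤ 274 (the parts of T(274, 4) cannot all be equal).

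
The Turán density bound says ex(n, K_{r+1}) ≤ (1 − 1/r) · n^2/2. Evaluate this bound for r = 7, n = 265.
Turán density bound = (6/7) · 265^2/2 = 210675/7 ≈ 30096.4286

Turán's theorem: ex(n, K_{r+1}) is achieved by the complete r-partite Turán graph T(n, r) with parts as balanced as possible, and is at most (1 − 1/r) · n^2/2. For r = 7, n = 265: the density bound is (6/7) · 70225/2 = 210675/7 ≈ 30096.4286. The integer-valued extremum is e(T(265, 7)) = 30096, which is strictly less than the density bound 210675/7 since 7 ∤ 265 (the parts of T(265, 7) cannot all be equal).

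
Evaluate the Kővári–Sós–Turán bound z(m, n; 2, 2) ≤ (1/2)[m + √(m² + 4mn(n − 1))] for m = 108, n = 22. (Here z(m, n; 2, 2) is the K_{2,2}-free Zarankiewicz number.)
z(108, 22; 2, 2) ≤ (1/2)[108 + √(108² + 4·108·22·21)] = (1/2)[108 + √211248] = 283.8086

Kővári–Sós–Turán: let r_1, ..., r_108 be the row sums and z = Σ r_i the total number of 1s. Each pair of columns can share at most one row with both entries 1 (else a 2×2 all-ones block appears), so Σ_i C(r_i, 2) ≤ C(22, 2) = 231. By convexity Σ_i C(r_i, 2) ≥ 108·C(z/108, 2) = z(z − 108)/(2·108), giving z² − 108z − 108·22·21 ≤ 0 and hence z ≤ (1/2)[108 + √(11664 + 4·49896)] = (1/2)[108 + √211248] ≈ (1/2)(108 + 459.6172) = 283.8086.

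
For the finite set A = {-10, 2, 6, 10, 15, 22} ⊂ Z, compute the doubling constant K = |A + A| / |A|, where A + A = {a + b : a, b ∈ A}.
K = |A + A| / |A| = 19/6

Enumerate A + A = {a + b : a, b ∈ A}. With |A| = 6, there are |A|^2 = 36 ordered sum pairs; collecting distinct values, A + A = {-20, -8, -4, 0, 4, 5, 8, 12, 16, 17, 20, 21, 24, 25, 28, 30, 32, 37, 44}, so |A + A| = 19. Thus K = 19/6. For comparison, the minimum possible |A + A| over all 6-element sets is 2·6 − 1 = 11 (so min K = 11/6), attained only by arithmetic progressions.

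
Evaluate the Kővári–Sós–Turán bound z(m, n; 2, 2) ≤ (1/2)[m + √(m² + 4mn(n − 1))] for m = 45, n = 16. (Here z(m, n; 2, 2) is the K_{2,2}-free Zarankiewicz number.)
z(45, 16; 2, 2) ≤ (1/2)[45 + √(45² + 4·45·16·15)] = (1/2)[45 + √45225] = 128.8309

Kővári–Sós–Turán: let r_1, ..., r_45 be the row sums and z = Σ r_i the total number of 1s. Each pair of columns can share at most one row with both entries 1 (else a 2×2 all-ones block appears), so Σ_i C(r_i, 2) ≤ C(16, 2) = 120. By convexity Σ_i C(r_i, 2) ≥ 45·C(z/45, 2) = z(z − 45)/(2·45), giving z² − 45z − 45·16·15 ≤ 0 and hence z ≤ (1/2)[45 + √(2025 + 4·10800)] = (1/2)[45 + √45225] ≈ (1/2)(45 + 212.6617) = 128.8309.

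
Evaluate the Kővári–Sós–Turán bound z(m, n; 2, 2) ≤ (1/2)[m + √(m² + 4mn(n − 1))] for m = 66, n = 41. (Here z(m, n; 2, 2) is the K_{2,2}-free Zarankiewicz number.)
z(66, 41; 2, 2) ≤ (1/2)[66 + √(66² + 4·66·41·40)] = (1/2)[66 + √437316] = 363.6494

Kővári–Sós–Turán: let r_1, ..., r_66 be the row sums and z = Σ r_i the total number of 1s. Each pair of columns can share at most one row with both entries 1 (else a 2×2 all-ones block appears), so Σ_i C(r_i, 2) ≤ C(41, 2) = 820. By convexity Σ_i C(r_i, 2) ≥ 66·C(z/66, 2) = z(z − 66)/(2·66), giving z² − 66z − 66·41·40 ≤ 0 and hence z ≤ (1/2)[66 + √(4356 + 4·108240)] = (1/2)[66 + √437316] ≈ (1/2)(66 + 661.2987) = 363.6494.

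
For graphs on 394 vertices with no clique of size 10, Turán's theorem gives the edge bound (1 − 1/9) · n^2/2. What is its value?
Turán density bound = (8/9) · 394^2/2 = 620944/9 ≈ 68993.7778

Turán's theorem: ex(n, K_{r+1}) is achieved by the complete r-partite Turán graph T(n, r) with parts as balanced as possible, and is at most (1 − 1/r) · n^2/2. For r = 9, n = 394: the density bound is (8/9) · 155236/2 = 620944/9 ≈ 68993.7778. The integer-valued extremum is e(T(394, 9)) = 68993, which is strictly less than the density bound 620944/9 since 9 ∤ 394 (the parts of T(394, 9) cannot all be equal).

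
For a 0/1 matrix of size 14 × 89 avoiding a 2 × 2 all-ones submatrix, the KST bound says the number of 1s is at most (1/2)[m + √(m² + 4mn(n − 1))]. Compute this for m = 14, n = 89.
z(14, 89; 2, 2) ≤ (1/2)[14 + √(14² + 4·14·89·88)] = (1/2)[14 + √438788] = 338.2054

Kővári–Sós–Turán: let r_1, ..., r_14 be the row sums and z = Σ r_i the total number of 1s. Each pair of columns can share at most one row with both entries 1 (else a 2×2 all-ones block appears), so Σ_i C(r_i, 2) ≤ C(89, 2) = 3916. By convexity Σ_i C(r_i, 2) ≥ 14·C(z/14, 2) = z(z − 14)/(2·14), giving z² − 14z − 14·89·88 ≤ 0 and hence z ≤ (1/2)[14 + √(196 + 4·109648)] = (1/2)[14 + √438788] ≈ (1/2)(14 + 662.4107) = 338.2054.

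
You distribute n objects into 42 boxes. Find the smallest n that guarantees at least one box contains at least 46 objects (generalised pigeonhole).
n = (46 − 1)·42 + 1 = 1891

By the generalised pigeonhole principle, to guarantee some box contains ≥ r objects we need more than (r − 1) · k objects total. Threshold: n = (r − 1) · k + 1. With r = 46 and k = 42: n = 45 · 42 + 1 = 1890 + 1 = 1891. For n = 1890 = 45 · 42, we can put exactly 45 objects in every box, avoiding 46 in any single one — so 1891 is tight.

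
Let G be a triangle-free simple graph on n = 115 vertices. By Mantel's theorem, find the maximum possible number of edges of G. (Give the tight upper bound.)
ex(115, K_3) = ⌊115^2/4⌋ = 3306

Mantel (1907): a triangle-free graph on n vertices has at most ⌊n^2/4⌋ edges, with equality for the complete bipartite graph K_{⌊n/2⌋, ⌈n/2⌉}. For n = 115: ⌊115^2/4⌋ = ⌊13225/4⌋ = 3306. The extremal graph is K_{57, 58}, which has 57·58 = 3306 edges.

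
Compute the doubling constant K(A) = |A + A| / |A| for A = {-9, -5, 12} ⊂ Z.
K = |A + A| / |A| = 6/3 = 2

Enumerate A + A = {a + b : a, b ∈ A}. With |A| = 3, there are |A|^2 = 9 ordered sum pairs; collecting distinct values, A + A = {-18, -14, -10, 3, 7, 24}, so |A + A| = 6. Thus K = 6/3 = 2. For comparison, the minimum possible |A + A| over all 3-element sets is 2·3 − 1 = 5 (so min K = 5/3), attained only by arithmetic progressions.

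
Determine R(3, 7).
R(3, 7) = 23

Lower bound: an explicit 2-colouring of K_{22} (typically a Paley-type or other structured construction) avoids a red K_3 and a blue K_7, showing R(3, 7) > 22.
Upper bound: the simple Erdős–Szekeres recurrence only gives R(3, 7) ≤ 25; the tight bound R(3, 7) ≤ 23 requires a sharper case analysis (or computer search) of 2-colourings of K_{23}.
Hence R(3, 7) = 23.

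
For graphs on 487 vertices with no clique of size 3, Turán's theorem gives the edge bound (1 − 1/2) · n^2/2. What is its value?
Turán density bound = (1/2) · 487^2/2 = 237169/4 ≈ 59292.25

Turán's theorem: ex(n, K_{r+1}) is achieved by the complete r-partite Turán graph T(n, r) with parts as balanced as possible, and is at most (1 − 1/r) · n^2/2. For r = 2, n = 487: the density bound is (1/2) · 237169/2 = 237169/4 ≈ 59292.25. The integer-valued extremum is e(T(487, 2)) = 59292, which is strictly less than the density bound 237169/4 since 2 ∤ 487 (the parts of T(487, 2) cannot all be equal).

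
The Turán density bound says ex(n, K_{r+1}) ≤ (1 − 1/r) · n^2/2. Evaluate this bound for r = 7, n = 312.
Turán density bound = (6/7) · 312^2/2 = 292032/7 ≈ 41718.8571

Turán's theorem: ex(n, K_{r+1}) is achieved by the complete r-partite Turán graph T(n, r) with parts as balanced as possible, and is at most (1 − 1/r) · n^2/2. For r = 7, n = 312: the density bound is (6/7) · 97344/2 = 292032/7 ≈ 41718.8571. The integer-valued extremum is e(T(312, 7)) = 41718, which is strictly less than the density bound 292032/7 since 7 ∤ 312 (the parts of T(312, 7) cannot all be equal).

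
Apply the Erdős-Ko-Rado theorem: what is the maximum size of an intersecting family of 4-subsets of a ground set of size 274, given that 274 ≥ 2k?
max |F| = C(273, 3) = 3353896

The Erdős-Ko-Rado theorem states: for n ≥ 2k, an intersecting family of k-subsets of an n-element set has size at most C(n − 1, k − 1), with equality for 'star' families {A ⊆ [n] : |A| = k, i ∈ A} (fix an element i). For n = 274, k = 4: C(273, 3) = 3353896.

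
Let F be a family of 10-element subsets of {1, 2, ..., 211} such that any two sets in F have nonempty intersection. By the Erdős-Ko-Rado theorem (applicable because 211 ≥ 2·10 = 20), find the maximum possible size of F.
max |F| = C(210, 9) = 1839648643692860

The Erdős-Ko-Rado theorem states: for n ≥ 2k, an intersecting family of k-subsets of an n-element set has size at most C(n − 1, k − 1), with equality for 'star' families {A ⊆ [n] : |A| = k, i ∈ A} (fix an element i). For n = 211, k = 10: C(210, 9) = 1839648643692860.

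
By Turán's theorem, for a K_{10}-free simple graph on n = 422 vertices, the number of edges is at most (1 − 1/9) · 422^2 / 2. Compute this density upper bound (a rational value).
Turán density bound = (8/9) · 422^2/2 = 712336/9 ≈ 79148.4444

Turán's theorem: ex(n, K_{r+1}) is achieved by the complete r-partite Turán graph T(n, r) with parts as balanced as possible, and is at most (1 − 1/r) · n^2/2. For r = 9, n = 422: the density bound is (8/9) · 178084/2 = 712336/9 ≈ 79148.4444. The integer-valued extremum is e(T(422, 9)) = 79148, which is strictly less than the density bound 712336/9 since 9 ∤ 422 (the parts of T(422, 9) cannot all be equal).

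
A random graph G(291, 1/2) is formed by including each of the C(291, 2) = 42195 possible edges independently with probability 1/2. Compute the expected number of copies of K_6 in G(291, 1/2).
E[# K_6] = C(291, 6) · (1/2)^C(6, 2) = 800749637688 / 2^15 = 100093704711/4096 ≈ 24436939.626709

For each 6-subset S of vertices (there are C(291, 6) = 800749637688 such S), let X_S = 1 if S induces a K_6 (all C(6, 2) = 15 edges present). Then P(X_S = 1) = (1/2)^15 = 1/32768. By linearity of expectation, E[# K_6] = C(291, 6) · (1/2)^15 = 800749637688 / 32768 = 100093704711/4096 ≈ 24436939.626709.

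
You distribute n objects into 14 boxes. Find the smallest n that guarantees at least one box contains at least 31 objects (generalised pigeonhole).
n = (31 − 1)·14 + 1 = 421

By the generalised pigeonhole principle, to guarantee some box contains ≥ r objects we need more than (r − 1) · k objects total. Threshold: n = (r − 1) · k + 1. With r = 31 and k = 14: n = 30 · 14 + 1 = 420 + 1 = 421. For n = 420 = 30 · 14, we can put exactly 30 objects in every box, avoiding 31 in any single one — so 421 is tight.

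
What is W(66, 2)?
W(66, 2) = 66 + 1 = 67

A 2-term AP is any pair of integers, so a monochromatic 2-AP exists iff some colour is used at least twice. With 66 colours, the colouring i ↦ i on {1, ..., 66} uses each colour once, avoiding any monochromatic pair, so W(66, 2) > 66. For {1, ..., 67}, pigeonhole forces two integers of the same colour, which form a monochromatic 2-AP. Hence W(66, 2) = 67.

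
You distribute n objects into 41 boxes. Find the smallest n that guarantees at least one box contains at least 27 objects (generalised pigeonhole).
n = (27 − 1)·41 + 1 = 1067

By the generalised pigeonhole principle, to guarantee some box contains ≥ r objects we need more than (r − 1) · k objects total. Threshold: n = (r − 1) · k + 1. With r = 27 and k = 41: n = 26 · 41 + 1 = 1066 + 1 = 1067. For n = 1066 = 26 · 41, we can put exactly 26 objects in every box, avoiding 27 in any single one — so 1067 is tight.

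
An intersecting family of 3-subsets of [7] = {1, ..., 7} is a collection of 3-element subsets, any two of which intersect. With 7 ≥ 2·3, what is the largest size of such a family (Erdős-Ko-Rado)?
max |F| = C(6, 2) = 15

The Erdős-Ko-Rado theorem states: for n ≥ 2k, an intersecting family of k-subsets of an n-element set has size at most C(n − 1, k − 1), with equality for 'star' families {A ⊆ [n] : |A| = k, i ∈ A} (fix an element i). For n = 7, k = 3: C(6, 2) = 15.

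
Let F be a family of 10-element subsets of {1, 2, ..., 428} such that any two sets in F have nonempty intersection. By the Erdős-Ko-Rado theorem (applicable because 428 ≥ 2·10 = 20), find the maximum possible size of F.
max |F| = C(427, 9) = 1194613602185145275

Erdős-Ko-Rado (1961): when n ≥ 2k, max |F| = C(n−1, k−1). The bound is attained by the star {A : i ∈ A} for any fixed i ∈ [n]. Here C(428−1, 10−1) = C(427, 9) = 1194613602185145275.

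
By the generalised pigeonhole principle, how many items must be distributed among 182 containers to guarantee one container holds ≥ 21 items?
n = (21 − 1)·182 + 1 = 3641

By the generalised pigeonhole principle, to guarantee some box contains ≥ r objects we need more than (r − 1) · k objects total. Threshold: n = (r − 1) · k + 1. With r = 21 and k = 182: n = 20 · 182 + 1 = 3640 + 1 = 3641. For n = 3640 = 20 · 182, we can put exactly 20 objects in every box, avoiding 21 in any single one — so 3641 is tight.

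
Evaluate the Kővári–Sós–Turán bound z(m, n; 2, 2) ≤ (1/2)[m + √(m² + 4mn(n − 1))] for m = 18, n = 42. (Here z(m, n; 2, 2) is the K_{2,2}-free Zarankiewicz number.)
z(18, 42; 2, 2) ≤ (1/2)[18 + √(18² + 4·18·42·41)] = (1/2)[18 + √124308] = 185.2867

Kővári–Sós–Turán: let r_1, ..., r_18 be the row sums and z = Σ r_i the total number of 1s. Each pair of columns can share at most one row with both entries 1 (else a 2×2 all-ones block appears), so Σ_i C(r_i, 2) ≤ C(42, 2) = 861. By convexity Σ_i C(r_i, 2) ≥ 18·C(z/18, 2) = z(z − 18)/(2·18), giving z² − 18z − 18·42·41 ≤ 0 and hence z ≤ (1/2)[18 + √(324 + 4·30996)] = (1/2)[18 + √124308] ≈ (1/2)(18 + 352.5734) = 185.2867.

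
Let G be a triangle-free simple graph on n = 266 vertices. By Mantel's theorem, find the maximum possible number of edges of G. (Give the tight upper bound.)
ex(266, K_3) = ⌊266^2/4⌋ = 17689

Mantel (1907): a triangle-free graph on n vertices has at most ⌊n^2/4⌋ edges, with equality for the complete bipartite graph K_{⌊n/2⌋, ⌈n/2⌉}. For n = 266: ⌊266^2/4⌋ = ⌊70756/4⌋ = 17689. The extremal graph is K_{133, 133}, which has 133·133 = 17689 edges.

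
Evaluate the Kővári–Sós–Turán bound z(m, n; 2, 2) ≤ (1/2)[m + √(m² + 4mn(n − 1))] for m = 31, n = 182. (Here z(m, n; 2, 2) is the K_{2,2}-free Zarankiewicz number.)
z(31, 182; 2, 2) ≤ (1/2)[31 + √(31² + 4·31·182·181)] = (1/2)[31 + √4085769] = 1026.1643

Kővári–Sós–Turán: let r_1, ..., r_31 be the row sums and z = Σ r_i the total number of 1s. Each pair of columns can share at most one row with both entries 1 (else a 2×2 all-ones block appears), so Σ_i C(r_i, 2) ≤ C(182, 2) = 16471. By convexity Σ_i C(r_i, 2) ≥ 31·C(z/31, 2) = z(z − 31)/(2·31), giving z² − 31z − 31·182·181 ≤ 0 and hence z ≤ (1/2)[31 + √(961 + 4·1021202)] = (1/2)[31 + √4085769] ≈ (1/2)(31 + 2021.3285) = 1026.1643.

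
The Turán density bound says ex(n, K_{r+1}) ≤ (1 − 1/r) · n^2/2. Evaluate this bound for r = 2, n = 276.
Turán density bound = (1/2) · 276^2/2 = 19044

Turán's theorem: ex(n, K_{r+1}) is achieved by the complete r-partite Turán graph T(n, r) with parts as balanced as possible, and is at most (1 − 1/r) · n^2/2. For r = 2, n = 276: the density bound is (1/2) · 76176/2 = 19044. Since 2 ∣ 276, the Turán graph T(276, 2) has parts of equal size 138, and its edge count e(T(276, 2)) = 19044 attains the density bound exactly.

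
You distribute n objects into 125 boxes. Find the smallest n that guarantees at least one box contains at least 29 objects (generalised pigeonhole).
n = (29 − 1)·125 + 1 = 3501

By the generalised pigeonhole principle, to guarantee some box contains ≥ r objects we need more than (r − 1) · k objects total. Threshold: n = (r − 1) · k + 1. With r = 29 and k = 125: n = 28 · 125 + 1 = 3500 + 1 = 3501. For n = 3500 = 28 · 125, we can put exactly 28 objects in every box, avoiding 29 in any single one — so 3501 is tight.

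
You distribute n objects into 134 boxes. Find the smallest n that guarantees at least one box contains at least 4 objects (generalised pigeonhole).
n = (4 − 1)·134 + 1 = 403

By the generalised pigeonhole principle, to guarantee some box contains ≥ r objects we need more than (r − 1) · k objects total. Threshold: n = (r − 1) · k + 1. With r = 4 and k = 134: n = 3 · 134 + 1 = 402 + 1 = 403. For n = 402 = 3 · 134, we can put exactly 3 objects in every box, avoiding 4 in any single one — so 403 is tight.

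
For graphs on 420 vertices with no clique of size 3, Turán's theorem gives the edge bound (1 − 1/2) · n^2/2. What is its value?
Turán density bound = (1/2) · 420^2/2 = 44100

Turán's theorem: ex(n, K_{r+1}) is achieved by the complete r-partite Turán graph T(n, r) with parts as balanced as possible, and is at most (1 − 1/r) · n^2/2. For r = 2, n = 420: the density bound is (1/2) · 176400/2 = 44100. Since 2 ∣ 420, the Turán graph T(420, 2) has parts of equal size 210, and its edge count e(T(420, 2)) = 44100 attains the density bound exactly.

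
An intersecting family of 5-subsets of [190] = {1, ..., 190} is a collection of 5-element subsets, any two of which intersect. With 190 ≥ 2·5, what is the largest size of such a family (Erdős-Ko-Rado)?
max |F| = C(189, 4) = 51494751

Erdős-Ko-Rado (1961): when n ≥ 2k, max |F| = C(n−1, k−1). The bound is attained by the star {A : i ∈ A} for any fixed i ∈ [n]. Here C(190−1, 5−1) = C(189, 4) = 51494751.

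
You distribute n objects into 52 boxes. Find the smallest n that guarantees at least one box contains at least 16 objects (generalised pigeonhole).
n = (16 − 1)·52 + 1 = 781

By the generalised pigeonhole principle, to guarantee some box contains ≥ r objects we need more than (r − 1) · k objects total. Threshold: n = (r − 1) · k + 1. With r = 16 and k = 52: n = 15 · 52 + 1 = 780 + 1 = 781. For n = 780 = 15 · 52, we can put exactly 15 objects in every box, avoiding 16 in any single one — so 781 is tight.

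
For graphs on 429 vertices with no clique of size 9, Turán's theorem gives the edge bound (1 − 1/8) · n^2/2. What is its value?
Turán density bound = (7/8) · 429^2/2 = 1288287/16 ≈ 80517.9375

Turán's theorem: ex(n, K_{r+1}) is achieved by the complete r-partite Turán graph T(n, r) with parts as balanced as possible, and is at most (1 − 1/r) · n^2/2. For r = 8, n = 429: the density bound is (7/8) · 184041/2 = 1288287/16 ≈ 80517.9375. The integer-valued extremum is e(T(429, 8)) = 80517, which is strictly less than the density bound 1288287/16 since 8 ∤ 429 (the parts of T(429, 8) cannot all be equal).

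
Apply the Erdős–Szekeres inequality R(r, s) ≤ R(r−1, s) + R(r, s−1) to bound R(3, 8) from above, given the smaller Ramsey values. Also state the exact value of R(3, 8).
R(3, 8) ≤ R(2, 8) + R(3, 7) = 8 + 23 = 31; exact value R(3, 8) = 28.

The Erdős–Szekeres recurrence R(r, s) ≤ R(r−1, s) + R(r, s−1) applied to (r, s) = (3, 8) gives
  R(3, 8) ≤ R(2, 8) + R(3, 7) = 8 + 23 = 31.
(Recall R(2, k) = k and R is symmetric.) The recurrence is not tight here (it gives 31, but the exact value is R(3, 8) = 28); the tight upper bound requires a sharper argument than the simple recurrence, combined with a lower-bound construction on K_{27}.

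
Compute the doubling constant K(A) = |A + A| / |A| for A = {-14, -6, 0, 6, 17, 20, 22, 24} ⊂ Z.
K = |A + A| / |A| = 33/8

Enumerate A + A = {a + b : a, b ∈ A}. With |A| = 8, there are |A|^2 = 64 ordered sum pairs; collecting distinct values, A + A = {-28, -20, -14, -12, -8, -6, 0, 3, 6, 8, 10, 11, 12, 14, 16, 17, 18, 20, 22, 23, 24, 26, 28, 30, 34, 37, 39, 40, 41, 42, 44, 46, 48}, so |A + A| = 33. Thus K = 33/8. For comparison, the minimum possible |A + A| over all 8-element sets is 2·8 − 1 = 15 (so min K = 15/8), attained only by arithmetic progressions.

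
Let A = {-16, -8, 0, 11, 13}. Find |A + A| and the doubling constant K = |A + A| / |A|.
K = |A + A| / |A| = 14/5

Enumerate A + A = {a + b : a, b ∈ A}. With |A| = 5, there are |A|^2 = 25 ordered sum pairs; collecting distinct values, A + A = {-32, -24, -16, -8, -5, -3, 0, 3, 5, 11, 13, 22, 24, 26}, so |A + A| = 14. Thus K = 14/5. For comparison, the minimum possible |A + A| over all 5-element sets is 2·5 − 1 = 9 (so min K = 9/5), attained only by arithmetic progressions.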